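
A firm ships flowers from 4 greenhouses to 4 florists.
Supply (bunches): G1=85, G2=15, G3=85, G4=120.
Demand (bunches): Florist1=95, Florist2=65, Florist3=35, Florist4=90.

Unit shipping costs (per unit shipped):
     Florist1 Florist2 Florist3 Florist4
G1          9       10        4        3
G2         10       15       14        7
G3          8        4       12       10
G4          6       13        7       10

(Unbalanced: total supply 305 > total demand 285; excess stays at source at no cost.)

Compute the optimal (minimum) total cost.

1375

An optimal shipping plan:
  G1–Florist3: 10 × 4 = 40
  G1–Florist4: 75 × 3 = 225
  G2–Florist4: 15 × 7 = 105
  G3–Florist2: 65 × 4 = 260
  G4–Florist1: 95 × 6 = 570
  G4–Florist3: 25 × 7 = 175
Total = 40 + 225 + 105 + 260 + 570 + 175 = 1375.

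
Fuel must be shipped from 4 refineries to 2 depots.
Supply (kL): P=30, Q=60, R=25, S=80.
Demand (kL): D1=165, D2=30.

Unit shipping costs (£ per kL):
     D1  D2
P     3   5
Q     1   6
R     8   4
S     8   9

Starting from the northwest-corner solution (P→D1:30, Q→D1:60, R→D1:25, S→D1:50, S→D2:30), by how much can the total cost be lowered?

Current plan cost = 30·3 + 60·1 + 25·8 + 50·8 + 30·9 = £1020.
Optimal plan:
  P to D1: 30 × £3 = £90
  Q to D1: 60 × £1 = £60
  R to D2: 25 × £4 = £100
  S to D1: 75 × £8 = £600
  S to D2: 5 × £9 = £45
Optimal cost = £895.
Saving = 1020 − 895 = £125.

125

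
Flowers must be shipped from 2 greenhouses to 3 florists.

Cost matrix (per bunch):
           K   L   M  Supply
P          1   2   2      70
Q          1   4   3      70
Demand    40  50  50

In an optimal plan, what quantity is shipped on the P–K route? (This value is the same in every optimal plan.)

0

The minimum-cost plan:
  P->L: 50 × 2 = 100
  P->M: 20 × 2 = 40
  Q->K: 40 × 1 = 40
  Q->M: 30 × 3 = 90
Total cost = 270.
The route P→K is not used.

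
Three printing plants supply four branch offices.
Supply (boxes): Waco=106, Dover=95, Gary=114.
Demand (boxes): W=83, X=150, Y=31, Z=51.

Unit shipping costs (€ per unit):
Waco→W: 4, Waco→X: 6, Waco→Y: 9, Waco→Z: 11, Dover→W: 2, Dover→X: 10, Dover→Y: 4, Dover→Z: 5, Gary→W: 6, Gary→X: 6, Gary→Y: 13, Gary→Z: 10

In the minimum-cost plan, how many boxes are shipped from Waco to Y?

The minimum-cost plan:
  Waco–W: 70 boxes
  Waco–X: 36 boxes
  Dover–W: 13 boxes
  Dover–Y: 31 boxes
  Dover–Z: 51 boxes
  Gary–X: 114 boxes
Total cost = €1585.
The route Waco→Y is not used.

0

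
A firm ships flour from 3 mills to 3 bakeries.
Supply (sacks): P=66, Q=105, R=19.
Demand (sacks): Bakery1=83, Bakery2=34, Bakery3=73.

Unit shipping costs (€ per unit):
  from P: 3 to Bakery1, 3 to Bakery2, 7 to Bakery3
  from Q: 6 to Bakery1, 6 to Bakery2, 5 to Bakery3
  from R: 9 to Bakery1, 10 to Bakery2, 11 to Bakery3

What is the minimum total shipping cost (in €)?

926

An optimal shipping plan:
  P→Bakery1: 32 × €3 = €96
  P→Bakery2: 34 × €3 = €102
  Q→Bakery1: 32 × €6 = €192
  Q→Bakery3: 73 × €5 = €365
  R→Bakery1: 19 × €9 = €171
Total = 96 + 102 + 192 + 365 + 171 = €926.
(Supply check: P ships 66; Q ships 105; R ships 19.)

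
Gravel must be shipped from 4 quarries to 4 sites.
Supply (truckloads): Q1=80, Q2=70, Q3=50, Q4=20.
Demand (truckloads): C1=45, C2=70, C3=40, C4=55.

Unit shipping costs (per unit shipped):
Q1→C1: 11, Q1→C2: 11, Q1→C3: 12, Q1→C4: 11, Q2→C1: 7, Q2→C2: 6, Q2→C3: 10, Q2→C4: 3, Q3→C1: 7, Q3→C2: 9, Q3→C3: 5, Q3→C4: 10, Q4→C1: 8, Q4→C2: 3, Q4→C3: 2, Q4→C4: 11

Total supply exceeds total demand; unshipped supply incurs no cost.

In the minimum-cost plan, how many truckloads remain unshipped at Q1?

10

Minimum-cost shipments:
  Q1 to C1: 35 truckloads
  Q1 to C2: 35 truckloads
  Q2 to C2: 15 truckloads
  Q2 to C4: 55 truckloads
  Q3 to C1: 10 truckloads
  Q3 to C3: 40 truckloads
  Q4 to C2: 20 truckloads
Total cost = 1355.
Q1 ships 70 of its 80, leaving 10.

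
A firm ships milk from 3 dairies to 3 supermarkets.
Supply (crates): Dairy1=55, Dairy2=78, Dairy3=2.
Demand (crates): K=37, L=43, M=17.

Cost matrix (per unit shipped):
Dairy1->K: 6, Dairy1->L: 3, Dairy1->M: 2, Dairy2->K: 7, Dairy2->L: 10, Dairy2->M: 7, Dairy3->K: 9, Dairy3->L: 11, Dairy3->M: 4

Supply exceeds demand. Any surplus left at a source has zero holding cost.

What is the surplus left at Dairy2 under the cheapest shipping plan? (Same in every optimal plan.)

38

An optimal plan:
  Dairy1->L: 43 × 3 = 129
  Dairy1->M: 12 × 2 = 24
  Dairy2->K: 37 × 7 = 259
  Dairy2->M: 3 × 7 = 21
  Dairy3->M: 2 × 4 = 8
Total cost = 441.
Dairy2 ships 40 of its 78, leaving 38.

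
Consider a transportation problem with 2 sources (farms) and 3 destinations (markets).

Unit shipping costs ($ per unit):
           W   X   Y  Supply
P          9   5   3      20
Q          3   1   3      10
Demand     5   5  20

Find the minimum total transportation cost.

80

Optimal allocation:
  P→Y: 20 × $3 = $60
  Q→W: 5 × $3 = $15
  Q→X: 5 × $1 = $5
Total = 60 + 15 + 5 = $80.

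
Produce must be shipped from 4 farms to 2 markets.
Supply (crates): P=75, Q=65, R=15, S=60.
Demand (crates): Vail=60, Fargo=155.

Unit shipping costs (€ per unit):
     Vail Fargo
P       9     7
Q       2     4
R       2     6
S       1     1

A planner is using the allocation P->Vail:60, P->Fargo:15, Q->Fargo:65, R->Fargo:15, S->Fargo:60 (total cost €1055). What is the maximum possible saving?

270

Current plan cost = 60·9 + 15·7 + 65·4 + 15·6 + 60·1 = €1055.
Optimal plan:
  P->Fargo: 75 × €7 = €525
  Q->Vail: 45 × €2 = €90
  Q->Fargo: 20 × €4 = €80
  R->Vail: 15 × €2 = €30
  S->Fargo: 60 × €1 = €60
Optimal cost = €785.
Saving = 1055 − 785 = €270.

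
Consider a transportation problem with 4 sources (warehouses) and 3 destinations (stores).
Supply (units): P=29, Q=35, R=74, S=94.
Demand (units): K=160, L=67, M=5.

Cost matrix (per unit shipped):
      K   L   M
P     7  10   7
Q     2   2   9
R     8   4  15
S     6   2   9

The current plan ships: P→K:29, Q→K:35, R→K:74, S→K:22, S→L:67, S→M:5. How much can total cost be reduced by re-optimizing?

15

Current plan cost = 29·7 + 35·2 + 74·8 + 22·6 + 67·2 + 5·9 = 1176.
Optimal plan:
  P–K: 24 × 7 = 168
  P–M: 5 × 7 = 35
  Q–K: 35 × 2 = 70
  R–K: 74 × 8 = 592
  S–K: 27 × 6 = 162
  S–L: 67 × 2 = 134
Optimal cost = 1161.
Saving = 1176 − 1161 = 15.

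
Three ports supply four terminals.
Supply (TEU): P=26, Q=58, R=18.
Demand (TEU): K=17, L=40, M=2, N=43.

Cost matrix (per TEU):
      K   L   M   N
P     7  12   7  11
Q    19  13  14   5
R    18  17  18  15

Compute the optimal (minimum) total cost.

Optimal allocation:
  P->K: 17 × 7 = 119
  P->L: 7 × 12 = 84
  P->M: 2 × 7 = 14
  Q->L: 15 × 13 = 195
  Q->N: 43 × 5 = 215
  R->L: 18 × 17 = 306
Total = 119 + 84 + 14 + 195 + 215 + 306 = 933.

933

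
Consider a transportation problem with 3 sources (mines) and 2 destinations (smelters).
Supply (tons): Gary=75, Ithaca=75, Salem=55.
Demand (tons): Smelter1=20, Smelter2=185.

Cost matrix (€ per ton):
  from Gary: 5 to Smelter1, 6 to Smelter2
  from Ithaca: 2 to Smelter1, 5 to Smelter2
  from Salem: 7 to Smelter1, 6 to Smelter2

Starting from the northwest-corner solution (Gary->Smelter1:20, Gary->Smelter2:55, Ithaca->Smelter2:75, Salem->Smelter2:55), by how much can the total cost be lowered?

Current plan cost = 20·5 + 55·6 + 75·5 + 55·6 = €1135.
Optimal plan:
  Gary to Smelter2: 75 tons
  Ithaca to Smelter1: 20 tons
  Ithaca to Smelter2: 55 tons
  Salem to Smelter2: 55 tons
Optimal cost = €1095.
Saving = 1135 − 1095 = €40.

40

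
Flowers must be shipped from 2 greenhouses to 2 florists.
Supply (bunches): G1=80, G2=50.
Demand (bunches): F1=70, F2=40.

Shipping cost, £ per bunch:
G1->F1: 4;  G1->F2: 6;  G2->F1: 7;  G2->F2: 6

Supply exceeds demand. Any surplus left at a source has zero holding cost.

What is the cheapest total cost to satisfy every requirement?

An optimal shipping plan:
  G1->F1: 70 × £4 = £280
  G1->F2: 10 × £6 = £60
  G2->F2: 30 × £6 = £180
Total = 280 + 60 + 180 = £520.
(Supply check: G1 ships 80; G2 ships 30.)

520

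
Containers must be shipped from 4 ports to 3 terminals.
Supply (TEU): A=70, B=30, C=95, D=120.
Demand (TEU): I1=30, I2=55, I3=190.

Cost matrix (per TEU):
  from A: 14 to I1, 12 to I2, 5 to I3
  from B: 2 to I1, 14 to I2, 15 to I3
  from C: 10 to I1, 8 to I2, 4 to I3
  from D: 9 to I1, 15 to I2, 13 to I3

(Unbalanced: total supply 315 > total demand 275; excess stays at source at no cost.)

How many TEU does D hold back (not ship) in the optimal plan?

40

An optimal plan:
  A–I3: 70 × 5 = 350
  B–I1: 30 × 2 = 60
  C–I3: 95 × 4 = 380
  D–I2: 55 × 15 = 825
  D–I3: 25 × 13 = 325
Total cost = 1940.
D ships 80 of its 120, leaving 40.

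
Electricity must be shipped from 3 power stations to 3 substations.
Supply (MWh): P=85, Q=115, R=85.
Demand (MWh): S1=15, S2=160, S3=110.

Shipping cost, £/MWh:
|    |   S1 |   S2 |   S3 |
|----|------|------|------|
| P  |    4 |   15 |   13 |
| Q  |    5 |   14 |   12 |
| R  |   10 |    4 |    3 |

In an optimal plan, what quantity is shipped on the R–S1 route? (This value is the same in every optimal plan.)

0

Solving gives:
  P–S1: 15 × £4 = £60
  P–S2: 70 × £15 = £1050
  Q–S2: 5 × £14 = £70
  Q–S3: 110 × £12 = £1320
  R–S2: 85 × £4 = £340
Total cost = £2840.
The route R→S1 is not used.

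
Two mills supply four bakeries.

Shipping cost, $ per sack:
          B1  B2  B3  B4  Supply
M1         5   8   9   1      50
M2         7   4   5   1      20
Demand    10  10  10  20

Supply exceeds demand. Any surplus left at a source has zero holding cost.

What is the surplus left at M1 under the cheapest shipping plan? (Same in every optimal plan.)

An optimal plan:
  M1 to B1: 10 × $5 = $50
  M1 to B4: 20 × $1 = $20
  M2 to B2: 10 × $4 = $40
  M2 to B3: 10 × $5 = $50
Total cost = $160.
M1 ships 30 of its 50, leaving 20.

20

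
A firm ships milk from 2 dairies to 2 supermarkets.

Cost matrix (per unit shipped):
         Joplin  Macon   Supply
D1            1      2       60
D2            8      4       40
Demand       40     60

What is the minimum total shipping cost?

240

One minimum-cost allocation:
  D1->Joplin: 40 crates
  D1->Macon: 20 crates
  D2->Macon: 40 crates
Total cost = 240.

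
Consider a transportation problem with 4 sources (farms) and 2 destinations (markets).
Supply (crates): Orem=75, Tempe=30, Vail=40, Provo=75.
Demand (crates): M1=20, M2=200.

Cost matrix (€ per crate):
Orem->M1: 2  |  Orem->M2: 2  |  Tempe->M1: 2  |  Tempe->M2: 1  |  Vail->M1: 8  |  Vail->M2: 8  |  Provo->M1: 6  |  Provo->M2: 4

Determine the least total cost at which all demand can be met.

800

One minimum-cost allocation:
  Orem–M1: 20 × €2 = €40
  Orem–M2: 55 × €2 = €110
  Tempe–M2: 30 × €1 = €30
  Vail–M2: 40 × €8 = €320
  Provo–M2: 75 × €4 = €300
Total = 40 + 110 + 30 + 320 + 300 = €800.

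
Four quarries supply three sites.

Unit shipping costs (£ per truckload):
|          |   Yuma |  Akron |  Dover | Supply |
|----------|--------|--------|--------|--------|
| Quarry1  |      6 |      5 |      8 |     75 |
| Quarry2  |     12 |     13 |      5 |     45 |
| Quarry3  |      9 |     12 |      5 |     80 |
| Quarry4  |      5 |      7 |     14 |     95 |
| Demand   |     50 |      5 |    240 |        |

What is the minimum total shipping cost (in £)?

2070

A cheapest plan:
  Quarry1→Dover: 75 × £8 = £600
  Quarry2→Dover: 45 × £5 = £225
  Quarry3→Dover: 80 × £5 = £400
  Quarry4→Yuma: 50 × £5 = £250
  Quarry4→Akron: 5 × £7 = £35
  Quarry4→Dover: 40 × £14 = £560
Total = 600 + 225 + 400 + 250 + 35 + 560 = £2070.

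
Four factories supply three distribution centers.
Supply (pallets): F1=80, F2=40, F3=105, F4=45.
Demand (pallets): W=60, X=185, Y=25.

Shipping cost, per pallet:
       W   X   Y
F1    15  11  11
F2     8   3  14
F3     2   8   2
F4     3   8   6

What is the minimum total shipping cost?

One minimum-cost allocation:
  F1 to X: 80 × 11 = 880
  F2 to X: 40 × 3 = 120
  F3 to W: 60 × 2 = 120
  F3 to X: 20 × 8 = 160
  F3 to Y: 25 × 2 = 50
  F4 to X: 45 × 8 = 360
Total = 880 + 120 + 120 + 160 + 50 + 360 = 1690.
(Supply check: F1 ships 80; F2 ships 40; F3 ships 105; F4 ships 45.)

1690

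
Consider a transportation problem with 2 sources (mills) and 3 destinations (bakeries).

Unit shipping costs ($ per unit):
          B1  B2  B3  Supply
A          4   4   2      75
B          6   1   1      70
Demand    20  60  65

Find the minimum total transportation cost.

260

One minimum-cost allocation:
  A→B1: 20 sacks
  A→B3: 55 sacks
  B→B2: 60 sacks
  B→B3: 10 sacks
Total cost = $260.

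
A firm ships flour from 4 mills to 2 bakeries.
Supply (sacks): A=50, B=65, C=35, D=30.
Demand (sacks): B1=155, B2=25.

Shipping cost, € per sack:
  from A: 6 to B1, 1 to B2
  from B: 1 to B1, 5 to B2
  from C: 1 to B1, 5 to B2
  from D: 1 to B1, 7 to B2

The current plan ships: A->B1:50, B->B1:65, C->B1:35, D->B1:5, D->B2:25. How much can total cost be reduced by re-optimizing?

275

Current plan cost = 50·6 + 65·1 + 35·1 + 5·1 + 25·7 = €580.
Optimal plan:
  A to B1: 25 sacks
  A to B2: 25 sacks
  B to B1: 65 sacks
  C to B1: 35 sacks
  D to B1: 30 sacks
Optimal cost = €305.
Saving = 580 − 305 = €275.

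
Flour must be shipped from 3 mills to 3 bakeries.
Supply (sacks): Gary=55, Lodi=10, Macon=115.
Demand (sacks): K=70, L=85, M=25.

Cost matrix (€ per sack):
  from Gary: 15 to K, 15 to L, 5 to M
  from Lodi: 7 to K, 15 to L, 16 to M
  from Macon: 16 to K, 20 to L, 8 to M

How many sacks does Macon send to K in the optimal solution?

60

Optimal shipments:
  Gary–L: 55 × €15 = €825
  Lodi–K: 10 × €7 = €70
  Macon–K: 60 × €16 = €960
  Macon–L: 30 × €20 = €600
  Macon–M: 25 × €8 = €200
Total cost = €2655.
So Macon→K carries 60 sacks.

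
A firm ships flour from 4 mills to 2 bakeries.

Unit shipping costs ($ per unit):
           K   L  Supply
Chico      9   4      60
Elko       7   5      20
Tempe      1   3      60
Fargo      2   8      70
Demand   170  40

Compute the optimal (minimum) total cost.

680

Optimal allocation:
  Chico–K: 20 × $9 = $180
  Chico–L: 40 × $4 = $160
  Elko–K: 20 × $7 = $140
  Tempe–K: 60 × $1 = $60
  Fargo–K: 70 × $2 = $140
Total = 180 + 160 + 140 + 60 + 140 = $680.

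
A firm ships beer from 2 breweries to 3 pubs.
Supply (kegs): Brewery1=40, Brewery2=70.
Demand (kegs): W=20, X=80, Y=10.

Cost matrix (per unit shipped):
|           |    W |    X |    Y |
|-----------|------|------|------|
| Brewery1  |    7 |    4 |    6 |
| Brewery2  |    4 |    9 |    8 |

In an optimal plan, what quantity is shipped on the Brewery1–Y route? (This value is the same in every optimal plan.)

Solving gives:
  Brewery1→X: 40 × 4 = 160
  Brewery2→W: 20 × 4 = 80
  Brewery2→X: 40 × 9 = 360
  Brewery2→Y: 10 × 8 = 80
Total cost = 680.
The route Brewery1→Y is not used.

0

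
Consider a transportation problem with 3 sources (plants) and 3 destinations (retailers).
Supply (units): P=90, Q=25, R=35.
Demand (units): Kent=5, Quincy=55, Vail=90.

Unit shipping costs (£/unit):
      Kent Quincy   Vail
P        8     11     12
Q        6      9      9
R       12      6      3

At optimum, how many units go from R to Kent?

0

Optimal shipments:
  P->Kent: 5 × £8 = £40
  P->Quincy: 55 × £11 = £605
  P->Vail: 30 × £12 = £360
  Q->Vail: 25 × £9 = £225
  R->Vail: 35 × £3 = £105
Total cost = £1335.
The route R→Kent is not used.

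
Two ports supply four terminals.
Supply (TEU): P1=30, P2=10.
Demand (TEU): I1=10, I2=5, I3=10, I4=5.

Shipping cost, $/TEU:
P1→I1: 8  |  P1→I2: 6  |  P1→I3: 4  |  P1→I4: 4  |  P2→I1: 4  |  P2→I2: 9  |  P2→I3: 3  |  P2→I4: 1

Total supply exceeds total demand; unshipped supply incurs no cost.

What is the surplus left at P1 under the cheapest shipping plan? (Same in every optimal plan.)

An optimal plan:
  P1→I2: 5 TEU
  P1→I3: 10 TEU
  P1→I4: 5 TEU
  P2→I1: 10 TEU
Total cost = $130.
P1 ships 20 of its 30, leaving 10.

10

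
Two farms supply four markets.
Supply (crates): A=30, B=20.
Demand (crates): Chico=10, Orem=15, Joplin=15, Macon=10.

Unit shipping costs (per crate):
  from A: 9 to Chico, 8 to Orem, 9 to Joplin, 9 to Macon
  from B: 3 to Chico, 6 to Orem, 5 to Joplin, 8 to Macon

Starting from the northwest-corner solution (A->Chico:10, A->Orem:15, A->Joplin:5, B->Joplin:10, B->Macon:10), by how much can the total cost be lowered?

50

Current plan cost = 10·9 + 15·8 + 5·9 + 10·5 + 10·8 = 385.
Optimal plan:
  A–Orem: 15 × 8 = 120
  A–Joplin: 5 × 9 = 45
  A–Macon: 10 × 9 = 90
  B–Chico: 10 × 3 = 30
  B–Joplin: 10 × 5 = 50
Optimal cost = 335.
Saving = 385 − 335 = 50.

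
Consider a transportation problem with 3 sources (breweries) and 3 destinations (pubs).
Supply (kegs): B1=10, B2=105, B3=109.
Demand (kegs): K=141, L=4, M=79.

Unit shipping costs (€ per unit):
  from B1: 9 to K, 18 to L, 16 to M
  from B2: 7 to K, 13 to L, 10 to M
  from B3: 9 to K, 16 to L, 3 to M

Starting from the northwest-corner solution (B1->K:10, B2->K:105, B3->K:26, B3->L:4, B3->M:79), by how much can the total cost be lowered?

Current plan cost = 10·9 + 105·7 + 26·9 + 4·16 + 79·3 = €1360.
Optimal plan:
  B1->K: 10 × €9 = €90
  B2->K: 101 × €7 = €707
  B2->L: 4 × €13 = €52
  B3->K: 30 × €9 = €270
  B3->M: 79 × €3 = €237
Optimal cost = €1356.
Saving = 1360 − 1356 = €4.

4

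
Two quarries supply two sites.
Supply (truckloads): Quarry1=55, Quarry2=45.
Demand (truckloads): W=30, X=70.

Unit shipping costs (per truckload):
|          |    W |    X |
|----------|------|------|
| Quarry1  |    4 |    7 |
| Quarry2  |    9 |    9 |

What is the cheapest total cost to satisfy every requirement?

700

One minimum-cost allocation:
  Quarry1->W: 30 × 4 = 120
  Quarry1->X: 25 × 7 = 175
  Quarry2->X: 45 × 9 = 405
Total = 120 + 175 + 405 = 700.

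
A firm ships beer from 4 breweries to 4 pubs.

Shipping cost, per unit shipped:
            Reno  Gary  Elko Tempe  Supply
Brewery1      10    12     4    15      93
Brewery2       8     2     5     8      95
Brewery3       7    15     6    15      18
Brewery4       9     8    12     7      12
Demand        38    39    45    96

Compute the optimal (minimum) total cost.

An optimal shipping plan:
  Brewery1 to Reno: 20 kegs
  Brewery1 to Elko: 45 kegs
  Brewery1 to Tempe: 28 kegs
  Brewery2 to Gary: 39 kegs
  Brewery2 to Tempe: 56 kegs
  Brewery3 to Reno: 18 kegs
  Brewery4 to Tempe: 12 kegs
Total cost = 1536.

1536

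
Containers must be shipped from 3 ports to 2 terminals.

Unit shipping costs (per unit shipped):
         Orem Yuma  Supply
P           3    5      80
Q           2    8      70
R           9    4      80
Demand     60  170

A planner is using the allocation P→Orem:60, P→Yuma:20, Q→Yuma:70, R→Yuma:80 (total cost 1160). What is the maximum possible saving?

Current plan cost = 60·3 + 20·5 + 70·8 + 80·4 = 1160.
Optimal plan:
  P–Yuma: 80 × 5 = 400
  Q–Orem: 60 × 2 = 120
  Q–Yuma: 10 × 8 = 80
  R–Yuma: 80 × 4 = 320
Optimal cost = 920.
Saving = 1160 − 920 = 240.

240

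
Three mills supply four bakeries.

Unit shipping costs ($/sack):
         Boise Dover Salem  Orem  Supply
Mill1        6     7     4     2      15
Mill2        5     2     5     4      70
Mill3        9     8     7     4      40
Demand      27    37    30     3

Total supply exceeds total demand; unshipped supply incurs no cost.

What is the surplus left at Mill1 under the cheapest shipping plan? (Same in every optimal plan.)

Minimum-cost shipments:
  Mill1→Salem: 15 × $4 = $60
  Mill2→Boise: 27 × $5 = $135
  Mill2→Dover: 37 × $2 = $74
  Mill2→Salem: 6 × $5 = $30
  Mill3→Salem: 9 × $7 = $63
  Mill3→Orem: 3 × $4 = $12
Total cost = $374.
Mill1 ships 15 of its 15, leaving 0.

0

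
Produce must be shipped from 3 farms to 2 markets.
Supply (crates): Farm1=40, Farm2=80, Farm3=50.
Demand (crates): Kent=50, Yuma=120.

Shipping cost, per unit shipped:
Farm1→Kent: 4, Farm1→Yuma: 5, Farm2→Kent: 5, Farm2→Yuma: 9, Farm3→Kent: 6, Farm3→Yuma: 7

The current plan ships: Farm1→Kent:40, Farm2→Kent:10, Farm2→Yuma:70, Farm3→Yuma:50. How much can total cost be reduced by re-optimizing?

Current plan cost = 40·4 + 10·5 + 70·9 + 50·7 = 1190.
Optimal plan:
  Farm1 to Yuma: 40 crates
  Farm2 to Kent: 50 crates
  Farm2 to Yuma: 30 crates
  Farm3 to Yuma: 50 crates
Optimal cost = 1070.
Saving = 1190 − 1070 = 120.

120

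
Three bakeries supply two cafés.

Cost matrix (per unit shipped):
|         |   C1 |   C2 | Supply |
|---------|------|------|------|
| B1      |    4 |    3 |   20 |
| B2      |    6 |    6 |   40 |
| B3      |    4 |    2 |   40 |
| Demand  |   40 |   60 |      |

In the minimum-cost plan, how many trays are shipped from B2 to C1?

40

Solving gives:
  B1 to C2: 20 × 3 = 60
  B2 to C1: 40 × 6 = 240
  B3 to C2: 40 × 2 = 80
Total cost = 380.
So B2→C1 carries 40 trays.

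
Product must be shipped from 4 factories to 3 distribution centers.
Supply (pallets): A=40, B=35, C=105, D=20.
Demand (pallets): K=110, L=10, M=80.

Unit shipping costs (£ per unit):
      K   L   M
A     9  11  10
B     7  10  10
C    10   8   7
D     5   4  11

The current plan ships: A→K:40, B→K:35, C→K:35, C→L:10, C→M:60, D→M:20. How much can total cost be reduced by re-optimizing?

180

Current plan cost = 40·9 + 35·7 + 35·10 + 10·8 + 60·7 + 20·11 = £1675.
Optimal plan:
  A–K: 40 × £9 = £360
  B–K: 35 × £7 = £245
  C–K: 15 × £10 = £150
  C–L: 10 × £8 = £80
  C–M: 80 × £7 = £560
  D–K: 20 × £5 = £100
Optimal cost = £1495.
Saving = 1675 − 1495 = £180.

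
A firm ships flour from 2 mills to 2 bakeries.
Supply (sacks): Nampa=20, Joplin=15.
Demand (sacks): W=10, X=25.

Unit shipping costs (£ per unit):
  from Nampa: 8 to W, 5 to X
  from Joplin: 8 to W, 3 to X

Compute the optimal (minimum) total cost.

An optimal shipping plan:
  Nampa–W: 10 × £8 = £80
  Nampa–X: 10 × £5 = £50
  Joplin–X: 15 × £3 = £45
Total = 80 + 50 + 45 = £175.

175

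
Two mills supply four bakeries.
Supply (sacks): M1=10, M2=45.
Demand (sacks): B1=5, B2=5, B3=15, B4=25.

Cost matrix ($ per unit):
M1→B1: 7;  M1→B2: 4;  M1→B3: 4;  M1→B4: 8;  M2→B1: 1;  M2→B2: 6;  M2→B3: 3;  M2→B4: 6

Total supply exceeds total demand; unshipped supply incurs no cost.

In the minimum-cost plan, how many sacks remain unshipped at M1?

An optimal plan:
  M1->B2: 5 × $4 = $20
  M2->B1: 5 × $1 = $5
  M2->B3: 15 × $3 = $45
  M2->B4: 25 × $6 = $150
Total cost = $220.
M1 ships 5 of its 10, leaving 5.

5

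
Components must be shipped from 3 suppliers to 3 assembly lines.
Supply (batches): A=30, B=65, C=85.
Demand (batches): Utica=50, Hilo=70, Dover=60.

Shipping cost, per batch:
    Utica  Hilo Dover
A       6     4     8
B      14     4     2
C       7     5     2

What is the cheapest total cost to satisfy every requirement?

A cheapest plan:
  A to Utica: 25 × 6 = 150
  A to Hilo: 5 × 4 = 20
  B to Hilo: 65 × 4 = 260
  C to Utica: 25 × 7 = 175
  C to Dover: 60 × 2 = 120
Total = 150 + 20 + 260 + 175 + 120 = 725.

725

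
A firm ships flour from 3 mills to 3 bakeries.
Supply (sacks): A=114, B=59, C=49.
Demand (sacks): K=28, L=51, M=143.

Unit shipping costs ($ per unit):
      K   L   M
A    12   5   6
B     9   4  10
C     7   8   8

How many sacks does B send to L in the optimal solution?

51

Optimal shipments:
  A→M: 114 × $6 = $684
  B→K: 8 × $9 = $72
  B→L: 51 × $4 = $204
  C→K: 20 × $7 = $140
  C→M: 29 × $8 = $232
Total cost = $1332.
So B→L carries 51 sacks.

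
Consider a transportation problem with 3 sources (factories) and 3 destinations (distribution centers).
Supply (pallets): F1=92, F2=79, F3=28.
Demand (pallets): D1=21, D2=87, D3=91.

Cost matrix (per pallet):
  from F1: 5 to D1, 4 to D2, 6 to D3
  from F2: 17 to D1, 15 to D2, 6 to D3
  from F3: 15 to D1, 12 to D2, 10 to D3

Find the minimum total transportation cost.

One minimum-cost allocation:
  F1–D1: 21 pallets
  F1–D2: 71 pallets
  F2–D3: 79 pallets
  F3–D2: 16 pallets
  F3–D3: 12 pallets
Total cost = 1175.

1175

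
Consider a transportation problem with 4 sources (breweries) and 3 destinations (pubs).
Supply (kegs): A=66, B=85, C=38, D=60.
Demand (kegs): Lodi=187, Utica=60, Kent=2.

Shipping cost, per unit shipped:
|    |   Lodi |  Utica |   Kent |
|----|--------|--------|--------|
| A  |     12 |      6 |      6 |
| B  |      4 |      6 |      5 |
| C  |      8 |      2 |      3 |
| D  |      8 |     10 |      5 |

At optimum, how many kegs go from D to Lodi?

Optimal shipments:
  A–Lodi: 4 × 12 = 48
  A–Utica: 60 × 6 = 360
  A–Kent: 2 × 6 = 12
  B–Lodi: 85 × 4 = 340
  C–Lodi: 38 × 8 = 304
  D–Lodi: 60 × 8 = 480
Total cost = 1544.
So D→Lodi carries 60 kegs.

60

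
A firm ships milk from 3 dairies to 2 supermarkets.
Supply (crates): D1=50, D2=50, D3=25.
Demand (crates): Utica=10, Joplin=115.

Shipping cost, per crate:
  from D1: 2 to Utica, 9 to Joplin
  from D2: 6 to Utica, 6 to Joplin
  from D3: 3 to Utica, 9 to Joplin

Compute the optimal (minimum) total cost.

905

Optimal allocation:
  D1->Utica: 10 × 2 = 20
  D1->Joplin: 40 × 9 = 360
  D2->Joplin: 50 × 6 = 300
  D3->Joplin: 25 × 9 = 225
Total = 20 + 360 + 300 + 225 = 905.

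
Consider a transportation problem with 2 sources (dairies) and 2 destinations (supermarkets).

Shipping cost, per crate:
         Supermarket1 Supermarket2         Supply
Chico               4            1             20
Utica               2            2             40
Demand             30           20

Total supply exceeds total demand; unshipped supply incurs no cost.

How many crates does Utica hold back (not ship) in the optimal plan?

10

An optimal plan:
  Chico–Supermarket2: 20 × 1 = 20
  Utica–Supermarket1: 30 × 2 = 60
Total cost = 80.
Utica ships 30 of its 40, leaving 10.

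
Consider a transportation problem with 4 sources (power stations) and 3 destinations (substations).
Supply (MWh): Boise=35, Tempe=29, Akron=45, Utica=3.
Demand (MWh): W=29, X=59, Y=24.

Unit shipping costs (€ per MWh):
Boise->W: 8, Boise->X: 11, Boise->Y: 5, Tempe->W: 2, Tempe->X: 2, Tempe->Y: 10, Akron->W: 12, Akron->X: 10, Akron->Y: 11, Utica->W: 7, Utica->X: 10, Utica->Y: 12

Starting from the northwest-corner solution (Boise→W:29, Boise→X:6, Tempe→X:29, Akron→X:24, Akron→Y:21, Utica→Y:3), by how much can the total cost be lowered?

Current plan cost = 29·8 + 6·11 + 29·2 + 24·10 + 21·11 + 3·12 = €863.
Optimal plan:
  Boise to W: 11 × €8 = €88
  Boise to Y: 24 × €5 = €120
  Tempe to W: 15 × €2 = €30
  Tempe to X: 14 × €2 = €28
  Akron to X: 45 × €10 = €450
  Utica to W: 3 × €7 = €21
Optimal cost = €737.
Saving = 863 − 737 = €126.

126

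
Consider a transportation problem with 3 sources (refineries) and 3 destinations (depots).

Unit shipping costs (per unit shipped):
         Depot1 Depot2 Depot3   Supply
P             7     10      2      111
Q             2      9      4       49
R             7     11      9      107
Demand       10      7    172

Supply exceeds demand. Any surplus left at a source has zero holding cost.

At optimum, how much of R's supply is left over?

Minimum-cost shipments:
  P to Depot3: 111 kL
  Q to Depot3: 49 kL
  R to Depot1: 10 kL
  R to Depot2: 7 kL
  R to Depot3: 12 kL
Total cost = 673.
R ships 29 of its 107, leaving 78.

78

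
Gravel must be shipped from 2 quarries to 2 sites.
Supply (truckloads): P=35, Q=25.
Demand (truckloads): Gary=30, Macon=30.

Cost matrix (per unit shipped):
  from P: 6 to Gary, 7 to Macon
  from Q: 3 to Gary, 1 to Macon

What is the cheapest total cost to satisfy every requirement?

240

An optimal shipping plan:
  P->Gary: 30 × 6 = 180
  P->Macon: 5 × 7 = 35
  Q->Macon: 25 × 1 = 25
Total = 180 + 35 + 25 = 240.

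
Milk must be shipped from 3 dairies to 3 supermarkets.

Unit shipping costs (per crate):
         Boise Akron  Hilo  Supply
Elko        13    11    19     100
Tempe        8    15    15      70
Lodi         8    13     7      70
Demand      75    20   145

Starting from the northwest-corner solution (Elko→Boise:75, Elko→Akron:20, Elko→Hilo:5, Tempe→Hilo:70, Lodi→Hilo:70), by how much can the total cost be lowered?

70

Current plan cost = 75·13 + 20·11 + 5·19 + 70·15 + 70·7 = 2830.
Optimal plan:
  Elko->Boise: 5 crates
  Elko->Akron: 20 crates
  Elko->Hilo: 75 crates
  Tempe->Boise: 70 crates
  Lodi->Hilo: 70 crates
Optimal cost = 2760.
Saving = 2830 − 2760 = 70.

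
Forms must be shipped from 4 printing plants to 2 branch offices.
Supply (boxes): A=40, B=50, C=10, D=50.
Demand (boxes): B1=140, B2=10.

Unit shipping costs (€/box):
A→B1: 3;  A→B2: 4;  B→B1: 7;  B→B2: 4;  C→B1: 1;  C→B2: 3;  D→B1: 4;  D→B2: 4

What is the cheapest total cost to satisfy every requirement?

650

A cheapest plan:
  A to B1: 40 × €3 = €120
  B to B1: 40 × €7 = €280
  B to B2: 10 × €4 = €40
  C to B1: 10 × €1 = €10
  D to B1: 50 × €4 = €200
Total = 120 + 280 + 40 + 10 + 200 = €650.
(Supply check: A ships 40; B ships 50; C ships 10; D ships 50.)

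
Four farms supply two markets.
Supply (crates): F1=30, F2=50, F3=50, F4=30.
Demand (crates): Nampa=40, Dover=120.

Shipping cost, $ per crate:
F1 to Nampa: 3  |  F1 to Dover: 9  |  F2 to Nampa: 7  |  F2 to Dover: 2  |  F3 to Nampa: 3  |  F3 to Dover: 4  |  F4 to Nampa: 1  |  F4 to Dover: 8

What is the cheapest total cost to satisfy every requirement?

A cheapest plan:
  F1->Nampa: 10 × $3 = $30
  F1->Dover: 20 × $9 = $180
  F2->Dover: 50 × $2 = $100
  F3->Dover: 50 × $4 = $200
  F4->Nampa: 30 × $1 = $30
Total = 30 + 180 + 100 + 200 + 30 = $540.

540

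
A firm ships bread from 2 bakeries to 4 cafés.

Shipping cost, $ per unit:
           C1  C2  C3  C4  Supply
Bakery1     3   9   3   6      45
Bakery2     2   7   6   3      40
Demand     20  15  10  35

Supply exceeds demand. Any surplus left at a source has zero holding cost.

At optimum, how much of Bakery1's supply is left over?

5

Minimum-cost shipments:
  Bakery1->C1: 20 × $3 = $60
  Bakery1->C2: 10 × $9 = $90
  Bakery1->C3: 10 × $3 = $30
  Bakery2->C2: 5 × $7 = $35
  Bakery2->C4: 35 × $3 = $105
Total cost = $320.
Bakery1 ships 40 of its 45, leaving 5.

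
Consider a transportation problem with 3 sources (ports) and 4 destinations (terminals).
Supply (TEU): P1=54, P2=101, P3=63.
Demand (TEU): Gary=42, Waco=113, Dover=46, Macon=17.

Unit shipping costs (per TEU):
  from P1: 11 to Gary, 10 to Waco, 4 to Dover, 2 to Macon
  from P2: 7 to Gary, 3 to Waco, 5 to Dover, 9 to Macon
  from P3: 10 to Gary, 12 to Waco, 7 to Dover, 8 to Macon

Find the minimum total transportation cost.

1112

A cheapest plan:
  P1->Dover: 37 × 4 = 148
  P1->Macon: 17 × 2 = 34
  P2->Waco: 101 × 3 = 303
  P3->Gary: 42 × 10 = 420
  P3->Waco: 12 × 12 = 144
  P3->Dover: 9 × 7 = 63
Total = 148 + 34 + 303 + 420 + 144 + 63 = 1112.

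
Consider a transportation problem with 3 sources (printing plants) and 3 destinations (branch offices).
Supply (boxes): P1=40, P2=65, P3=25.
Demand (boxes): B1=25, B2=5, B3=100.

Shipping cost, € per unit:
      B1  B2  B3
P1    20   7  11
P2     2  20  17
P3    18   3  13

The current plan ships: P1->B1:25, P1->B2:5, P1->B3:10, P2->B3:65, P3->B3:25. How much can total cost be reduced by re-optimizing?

Current plan cost = 25·20 + 5·7 + 10·11 + 65·17 + 25·13 = €2075.
Optimal plan:
  P1–B3: 40 boxes
  P2–B1: 25 boxes
  P2–B3: 40 boxes
  P3–B2: 5 boxes
  P3–B3: 20 boxes
Optimal cost = €1445.
Saving = 2075 − 1445 = €630.

630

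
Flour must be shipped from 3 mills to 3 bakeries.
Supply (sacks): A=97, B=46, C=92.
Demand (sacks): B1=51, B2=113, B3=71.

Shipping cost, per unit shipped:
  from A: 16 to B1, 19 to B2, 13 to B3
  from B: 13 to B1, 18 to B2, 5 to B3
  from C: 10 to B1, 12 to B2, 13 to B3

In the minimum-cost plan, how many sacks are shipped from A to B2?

21

The minimum-cost plan:
  A→B1: 51 × 16 = 816
  A→B2: 21 × 19 = 399
  A→B3: 25 × 13 = 325
  B→B3: 46 × 5 = 230
  C→B2: 92 × 12 = 1104
Total cost = 2874.
So A→B2 carries 21 sacks.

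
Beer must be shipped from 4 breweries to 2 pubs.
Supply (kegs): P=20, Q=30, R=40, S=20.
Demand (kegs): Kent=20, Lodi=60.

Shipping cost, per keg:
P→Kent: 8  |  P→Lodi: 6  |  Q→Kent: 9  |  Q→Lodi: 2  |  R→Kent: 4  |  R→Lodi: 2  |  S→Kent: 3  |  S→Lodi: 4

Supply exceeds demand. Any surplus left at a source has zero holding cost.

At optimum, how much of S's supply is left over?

0

An optimal plan:
  Q→Lodi: 30 × 2 = 60
  R→Lodi: 30 × 2 = 60
  S→Kent: 20 × 3 = 60
Total cost = 180.
S ships 20 of its 20, leaving 0.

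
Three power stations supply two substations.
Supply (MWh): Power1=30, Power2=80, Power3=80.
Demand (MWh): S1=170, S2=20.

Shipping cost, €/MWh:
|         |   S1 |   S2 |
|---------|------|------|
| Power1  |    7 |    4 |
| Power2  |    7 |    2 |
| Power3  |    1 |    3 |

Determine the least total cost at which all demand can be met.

One minimum-cost allocation:
  Power1–S1: 30 MWh
  Power2–S1: 60 MWh
  Power2–S2: 20 MWh
  Power3–S1: 80 MWh
Total cost = €750.
(Supply check: Power1 ships 30; Power2 ships 80; Power3 ships 80.)

750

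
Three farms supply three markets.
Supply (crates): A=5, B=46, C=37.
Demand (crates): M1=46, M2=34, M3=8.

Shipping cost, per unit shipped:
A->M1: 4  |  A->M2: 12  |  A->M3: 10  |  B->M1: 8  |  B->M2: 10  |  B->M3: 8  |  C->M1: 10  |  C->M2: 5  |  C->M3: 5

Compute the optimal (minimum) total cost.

573

Optimal allocation:
  A–M1: 5 × 4 = 20
  B–M1: 41 × 8 = 328
  B–M3: 5 × 8 = 40
  C–M2: 34 × 5 = 170
  C–M3: 3 × 5 = 15
Total = 20 + 328 + 40 + 170 + 15 = 573.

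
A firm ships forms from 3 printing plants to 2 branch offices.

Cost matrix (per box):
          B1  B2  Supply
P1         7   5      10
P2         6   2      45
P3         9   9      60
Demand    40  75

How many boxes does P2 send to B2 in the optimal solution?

Optimal shipments:
  P1->B2: 10 × 5 = 50
  P2->B2: 45 × 2 = 90
  P3->B1: 40 × 9 = 360
  P3->B2: 20 × 9 = 180
Total cost = 680.
So P2→B2 carries 45 boxes.

45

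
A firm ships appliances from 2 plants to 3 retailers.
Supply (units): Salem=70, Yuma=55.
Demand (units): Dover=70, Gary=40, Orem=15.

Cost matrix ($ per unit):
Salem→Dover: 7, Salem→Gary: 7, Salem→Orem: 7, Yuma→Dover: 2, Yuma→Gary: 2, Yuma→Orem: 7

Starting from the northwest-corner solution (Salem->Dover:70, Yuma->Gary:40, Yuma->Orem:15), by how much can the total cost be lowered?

Current plan cost = 70·7 + 40·2 + 15·7 = $675.
Optimal plan:
  Salem to Dover: 15 × $7 = $105
  Salem to Gary: 40 × $7 = $280
  Salem to Orem: 15 × $7 = $105
  Yuma to Dover: 55 × $2 = $110
Optimal cost = $600.
Saving = 675 − 600 = $75.

75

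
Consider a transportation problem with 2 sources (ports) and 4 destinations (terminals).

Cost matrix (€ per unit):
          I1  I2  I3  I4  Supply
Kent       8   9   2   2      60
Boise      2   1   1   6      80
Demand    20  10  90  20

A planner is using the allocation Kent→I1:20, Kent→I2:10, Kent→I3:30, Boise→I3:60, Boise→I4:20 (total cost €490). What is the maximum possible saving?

270

Current plan cost = 20·8 + 10·9 + 30·2 + 60·1 + 20·6 = €490.
Optimal plan:
  Kent→I3: 40 × €2 = €80
  Kent→I4: 20 × €2 = €40
  Boise→I1: 20 × €2 = €40
  Boise→I2: 10 × €1 = €10
  Boise→I3: 50 × €1 = €50
Optimal cost = €220.
Saving = 490 − 220 = €270.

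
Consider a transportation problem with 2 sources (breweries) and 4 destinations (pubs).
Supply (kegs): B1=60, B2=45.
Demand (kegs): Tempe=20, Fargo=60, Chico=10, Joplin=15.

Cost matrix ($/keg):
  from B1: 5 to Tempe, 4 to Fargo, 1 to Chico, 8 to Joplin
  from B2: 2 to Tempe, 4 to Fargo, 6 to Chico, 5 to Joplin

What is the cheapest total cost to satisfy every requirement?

A cheapest plan:
  B1->Fargo: 50 kegs
  B1->Chico: 10 kegs
  B2->Tempe: 20 kegs
  B2->Fargo: 10 kegs
  B2->Joplin: 15 kegs
Total cost = $365.

365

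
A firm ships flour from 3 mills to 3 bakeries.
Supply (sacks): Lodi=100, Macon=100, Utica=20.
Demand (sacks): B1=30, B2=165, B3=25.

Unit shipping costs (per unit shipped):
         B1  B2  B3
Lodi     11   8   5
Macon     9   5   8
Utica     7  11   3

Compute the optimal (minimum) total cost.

1395

One minimum-cost allocation:
  Lodi→B1: 10 × 11 = 110
  Lodi→B2: 65 × 8 = 520
  Lodi→B3: 25 × 5 = 125
  Macon→B2: 100 × 5 = 500
  Utica→B1: 20 × 7 = 140
Total = 110 + 520 + 125 + 500 + 140 = 1395.
(Supply check: Lodi ships 100; Macon ships 100; Utica ships 20.)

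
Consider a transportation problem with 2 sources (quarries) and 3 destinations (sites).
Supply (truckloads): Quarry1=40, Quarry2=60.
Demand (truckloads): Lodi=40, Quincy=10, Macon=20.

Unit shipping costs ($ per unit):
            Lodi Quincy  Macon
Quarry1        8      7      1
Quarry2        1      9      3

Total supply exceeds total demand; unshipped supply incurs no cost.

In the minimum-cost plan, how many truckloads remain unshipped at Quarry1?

An optimal plan:
  Quarry1->Quincy: 10 × $7 = $70
  Quarry1->Macon: 20 × $1 = $20
  Quarry2->Lodi: 40 × $1 = $40
Total cost = $130.
Quarry1 ships 30 of its 40, leaving 10.

10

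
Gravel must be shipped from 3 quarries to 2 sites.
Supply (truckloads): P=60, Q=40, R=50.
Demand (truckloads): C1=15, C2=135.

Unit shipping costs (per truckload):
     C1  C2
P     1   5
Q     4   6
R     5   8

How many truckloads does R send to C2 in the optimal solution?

Optimal shipments:
  P–C1: 15 truckloads
  P–C2: 45 truckloads
  Q–C2: 40 truckloads
  R–C2: 50 truckloads
Total cost = 880.
So R→C2 carries 50 truckloads.

50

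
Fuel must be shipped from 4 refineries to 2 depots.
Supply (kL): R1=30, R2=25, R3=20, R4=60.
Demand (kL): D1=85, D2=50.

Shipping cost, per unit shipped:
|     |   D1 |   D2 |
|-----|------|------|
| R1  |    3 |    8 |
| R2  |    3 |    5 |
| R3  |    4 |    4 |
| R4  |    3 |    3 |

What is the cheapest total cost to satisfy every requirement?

425

A cheapest plan:
  R1→D1: 30 × 3 = 90
  R2→D1: 25 × 3 = 75
  R3→D1: 20 × 4 = 80
  R4→D1: 10 × 3 = 30
  R4→D2: 50 × 3 = 150
Total = 90 + 75 + 80 + 30 + 150 = 425.
(Supply check: R1 ships 30; R2 ships 25; R3 ships 20; R4 ships 60.)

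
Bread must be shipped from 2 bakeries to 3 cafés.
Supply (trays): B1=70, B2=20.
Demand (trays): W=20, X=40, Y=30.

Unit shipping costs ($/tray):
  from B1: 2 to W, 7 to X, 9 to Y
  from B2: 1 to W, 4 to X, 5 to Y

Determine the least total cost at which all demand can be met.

510

An optimal shipping plan:
  B1→W: 20 × $2 = $40
  B1→X: 40 × $7 = $280
  B1→Y: 10 × $9 = $90
  B2→Y: 20 × $5 = $100
Total = 40 + 280 + 90 + 100 = $510.
(Supply check: B1 ships 70; B2 ships 20.)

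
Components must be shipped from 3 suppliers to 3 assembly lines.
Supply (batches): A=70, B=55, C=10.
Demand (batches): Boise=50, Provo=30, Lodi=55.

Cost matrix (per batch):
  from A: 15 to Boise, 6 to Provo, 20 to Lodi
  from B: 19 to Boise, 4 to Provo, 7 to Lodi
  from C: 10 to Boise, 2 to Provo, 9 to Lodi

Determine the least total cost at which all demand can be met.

1265

An optimal shipping plan:
  A->Boise: 40 × 15 = 600
  A->Provo: 30 × 6 = 180
  B->Lodi: 55 × 7 = 385
  C->Boise: 10 × 10 = 100
Total = 600 + 180 + 385 + 100 = 1265.
(Supply check: A ships 70; B ships 55; C ships 10.)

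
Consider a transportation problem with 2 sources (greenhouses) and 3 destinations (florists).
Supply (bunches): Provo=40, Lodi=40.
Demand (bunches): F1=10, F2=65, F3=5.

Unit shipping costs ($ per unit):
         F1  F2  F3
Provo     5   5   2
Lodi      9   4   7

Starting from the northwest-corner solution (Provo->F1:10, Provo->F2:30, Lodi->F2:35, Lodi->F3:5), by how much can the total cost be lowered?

30

Current plan cost = 10·5 + 30·5 + 35·4 + 5·7 = $375.
Optimal plan:
  Provo->F1: 10 × $5 = $50
  Provo->F2: 25 × $5 = $125
  Provo->F3: 5 × $2 = $10
  Lodi->F2: 40 × $4 = $160
Optimal cost = $345.
Saving = 375 − 345 = $30.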